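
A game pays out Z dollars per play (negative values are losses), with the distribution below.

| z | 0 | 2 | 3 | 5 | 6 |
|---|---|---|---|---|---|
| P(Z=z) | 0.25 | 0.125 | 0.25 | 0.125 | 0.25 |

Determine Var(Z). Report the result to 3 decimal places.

5.109

E[Z] = (0)(0.25) + (2)(0.125) + (3)(0.25) + (5)(0.125) + (6)(0.25) = 3.125
E[Z²] = (0)²(0.25) + (2)²(0.125) + (3)²(0.25) + (5)²(0.125) + (6)²(0.25) = 14.875
Var(Z) = E[Z²] − (E[Z])² = 14.875 − (3.125)² = 5.109375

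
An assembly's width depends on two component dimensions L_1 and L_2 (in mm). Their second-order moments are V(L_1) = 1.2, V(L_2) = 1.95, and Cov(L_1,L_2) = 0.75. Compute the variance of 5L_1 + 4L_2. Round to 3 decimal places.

V(5L_1 + 4L_2) = (5)²·V(L_1) + (4)²·V(L_2) + 2·(5)·(4)·Cov(L_1,L_2)
= 25·1.2 + 16·1.95 + 40·0.75 = 91.2

91.200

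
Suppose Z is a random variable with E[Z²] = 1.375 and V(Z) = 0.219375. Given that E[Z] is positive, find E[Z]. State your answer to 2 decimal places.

(E[Z])² = E[Z²] − V(Z) = 1.375 − 0.219375 = 1.155625
E[Z] = √1.155625 = 1.075

1.08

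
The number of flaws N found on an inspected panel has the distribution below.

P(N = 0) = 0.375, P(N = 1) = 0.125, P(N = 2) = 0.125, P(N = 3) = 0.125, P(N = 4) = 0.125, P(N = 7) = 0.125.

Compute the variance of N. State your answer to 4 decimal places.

5.3594

E[N] = (0)(0.375) + (1)(0.125) + (2)(0.125) + (3)(0.125) + (4)(0.125) + (7)(0.125) = 2.125
E[N²] = (0)²(0.375) + (1)²(0.125) + (2)²(0.125) + (3)²(0.125) + (4)²(0.125) + (7)²(0.125) = 9.875
Var(N) = E[N²] − (E[N])² = 9.875 − (2.125)² = 5.359375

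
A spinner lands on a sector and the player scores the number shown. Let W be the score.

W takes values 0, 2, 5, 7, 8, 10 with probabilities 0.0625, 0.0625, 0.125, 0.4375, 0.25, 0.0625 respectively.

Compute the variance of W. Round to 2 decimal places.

E[W] = (0)(0.0625) + (2)(0.0625) + (5)(0.125) + (7)(0.4375) + (8)(0.25) + (10)(0.0625) = 6.4375
E[W²] = (0)²(0.0625) + (2)²(0.0625) + (5)²(0.125) + (7)²(0.4375) + (8)²(0.25) + (10)²(0.0625) = 47.0625
Var(W) = E[W²] − (E[W])² = 47.0625 − (6.4375)² = 5.62109375

5.62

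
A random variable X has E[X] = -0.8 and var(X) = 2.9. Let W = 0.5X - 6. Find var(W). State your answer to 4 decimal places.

var(0.5X - 6) = (0.5)²·var(X) = 0.25·2.9 = 0.725

0.7250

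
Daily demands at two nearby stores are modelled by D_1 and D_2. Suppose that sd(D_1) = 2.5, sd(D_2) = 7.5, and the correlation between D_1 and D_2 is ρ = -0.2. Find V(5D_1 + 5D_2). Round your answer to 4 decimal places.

1375.0000

V(D_1) = (2.5)² = 6.25;  V(D_2) = (7.5)² = 56.25
cov(D_1,D_2) = ρ·sd(D_1)·sd(D_2) = -0.2·2.5·7.5 = -3.75
V(5D_1 + 5D_2) = (5)²·V(D_1) + (5)²·V(D_2) + 2·(5)·(5)·cov(D_1,D_2)
= 25·6.25 + 25·56.25 + 50·-3.75 = 1375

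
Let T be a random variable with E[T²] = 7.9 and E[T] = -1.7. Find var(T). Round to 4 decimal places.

5.0100

var(T) = 7.9 − (-1.7)² = 5.01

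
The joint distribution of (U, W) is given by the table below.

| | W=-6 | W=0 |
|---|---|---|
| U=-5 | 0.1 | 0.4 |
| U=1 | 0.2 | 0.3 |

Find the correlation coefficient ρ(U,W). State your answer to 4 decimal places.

E[U] = -2,  E[W] = -1.8
E[UW] = 1.8
cov(U,W) = E[UW] − E[U]E[W] = 1.8 − (-2)(-1.8) = -1.8
Var(U) = 9,  Var(W) = 7.56
ρ = -1.8 / √(9·7.56) ≈ -0.2182

-0.2182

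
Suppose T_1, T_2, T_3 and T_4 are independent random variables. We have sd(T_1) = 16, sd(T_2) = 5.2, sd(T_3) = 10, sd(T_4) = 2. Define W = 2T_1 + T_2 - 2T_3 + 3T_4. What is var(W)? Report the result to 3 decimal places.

var(T_1) = 256, var(T_2) = 27.04, var(T_3) = 100, var(T_4) = 4
By independence, var(W) = (2)²var(T_1) + (1)²var(T_2) + (-2)²var(T_3) + (3)²var(T_4)
= (2)²·256 + (1)²·27.04 + (-2)²·100 + (3)²·4 = 1487.04

1487.040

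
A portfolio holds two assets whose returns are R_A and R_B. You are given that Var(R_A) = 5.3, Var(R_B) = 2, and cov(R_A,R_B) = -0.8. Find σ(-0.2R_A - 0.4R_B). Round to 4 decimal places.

Var(-0.2R_A - 0.4R_B) = (-0.2)²·Var(R_A) + (-0.4)²·Var(R_B) + 2·(-0.2)·(-0.4)·cov(R_A,R_B)
= 0.04·5.3 + 0.16·2 + 0.16·-0.8 = 0.404
σ(-0.2R_A - 0.4R_B) = √0.404 ≈ 0.6356

0.6356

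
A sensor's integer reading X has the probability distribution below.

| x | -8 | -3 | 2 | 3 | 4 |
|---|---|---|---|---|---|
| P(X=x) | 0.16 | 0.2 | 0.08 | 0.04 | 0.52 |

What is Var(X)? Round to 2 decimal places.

E[X] = (-8)(0.16) + (-3)(0.2) + (2)(0.08) + (3)(0.04) + (4)(0.52) = 0.48
E[X²] = (-8)²(0.16) + (-3)²(0.2) + (2)²(0.08) + (3)²(0.04) + (4)²(0.52) = 21.04
Var(X) = E[X²] − (E[X])² = 21.04 − (0.48)² = 20.8096

20.81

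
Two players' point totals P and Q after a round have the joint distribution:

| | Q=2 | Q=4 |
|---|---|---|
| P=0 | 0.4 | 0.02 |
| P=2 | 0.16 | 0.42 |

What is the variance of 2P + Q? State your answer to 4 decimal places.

7.5200

E[P] = 1.16,  E[Q] = 2.88,  E[PQ] = 4
var(P) = 2.32 − (1.16)² = 0.9744;  var(Q) = 9.28 − (2.88)² = 0.9856
Cov(P,Q) = 4 − (1.16)(2.88) = 0.6592
var(2P + Q) = (2)²·0.9744 + (1)²·0.9856 + 2·(2)·(1)·0.6592 = 7.52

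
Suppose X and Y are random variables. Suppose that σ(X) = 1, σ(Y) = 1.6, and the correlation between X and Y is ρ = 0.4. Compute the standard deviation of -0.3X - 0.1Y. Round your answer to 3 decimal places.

0.392

V(X) = (1)² = 1;  V(Y) = (1.6)² = 2.56
Cov(X,Y) = ρ·σ(X)·σ(Y) = 0.4·1·1.6 = 0.64
V(-0.3X - 0.1Y) = (-0.3)²·V(X) + (-0.1)²·V(Y) + 2·(-0.3)·(-0.1)·Cov(X,Y)
= 0.09·1 + 0.01·2.56 + 0.06·0.64 = 0.154
σ(-0.3X - 0.1Y) = √0.154 ≈ 0.392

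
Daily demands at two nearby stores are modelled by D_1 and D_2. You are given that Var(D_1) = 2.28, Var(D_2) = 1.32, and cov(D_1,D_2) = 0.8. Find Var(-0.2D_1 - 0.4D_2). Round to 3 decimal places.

0.430

Var(-0.2D_1 - 0.4D_2) = (-0.2)²·Var(D_1) + (-0.4)²·Var(D_2) + 2·(-0.2)·(-0.4)·cov(D_1,D_2)
= 0.04·2.28 + 0.16·1.32 + 0.16·0.8 = 0.4304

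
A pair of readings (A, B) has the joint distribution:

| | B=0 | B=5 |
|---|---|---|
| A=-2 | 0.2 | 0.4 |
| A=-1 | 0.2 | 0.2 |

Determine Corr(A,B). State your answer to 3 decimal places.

E[A] = -1.6,  E[B] = 3
E[AB] = -5
cov(A,B) = E[AB] − E[A]E[B] = -5 − (-1.6)(3) = -0.2
Var(A) = 0.24,  Var(B) = 6
ρ = -0.2 / √(0.24·6) ≈ -0.167

-0.167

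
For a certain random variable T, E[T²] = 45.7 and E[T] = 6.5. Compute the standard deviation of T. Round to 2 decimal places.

var(T) = 45.7 − (6.5)² = 3.45
sd(T) = √3.45 ≈ 1.86

1.86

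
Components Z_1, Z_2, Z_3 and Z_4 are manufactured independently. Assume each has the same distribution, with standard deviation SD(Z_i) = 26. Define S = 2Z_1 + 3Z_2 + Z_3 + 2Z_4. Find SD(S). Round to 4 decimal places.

110.3087

V(Z_i) = (26)² = 676
By independence, V(S) = (2)²V(Z_1) + (3)²V(Z_2) + (1)²V(Z_3) + (2)²V(Z_4)
= (2)²·676 + (3)²·676 + (1)²·676 + (2)²·676 = 12168
SD(S) = √12168 ≈ 110.3087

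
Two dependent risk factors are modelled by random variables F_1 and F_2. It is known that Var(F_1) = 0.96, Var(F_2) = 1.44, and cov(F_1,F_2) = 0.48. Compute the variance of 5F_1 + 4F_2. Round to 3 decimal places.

Var(5F_1 + 4F_2) = (5)²·Var(F_1) + (4)²·Var(F_2) + 2·(5)·(4)·cov(F_1,F_2)
= 25·0.96 + 16·1.44 + 40·0.48 = 66.24

66.240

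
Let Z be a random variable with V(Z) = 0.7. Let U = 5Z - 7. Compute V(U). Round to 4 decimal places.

17.5000

V(5Z - 7) = (5)²·V(Z) = 25·0.7 = 17.5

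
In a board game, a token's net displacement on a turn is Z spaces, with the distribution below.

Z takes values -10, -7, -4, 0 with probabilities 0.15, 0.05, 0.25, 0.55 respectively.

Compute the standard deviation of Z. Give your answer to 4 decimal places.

3.6507

E[Z] = (-10)(0.15) + (-7)(0.05) + (-4)(0.25) + (0)(0.55) = -2.85
E[Z²] = (-10)²(0.15) + (-7)²(0.05) + (-4)²(0.25) + (0)²(0.55) = 21.45
Var(Z) = E[Z²] − (E[Z])² = 21.45 − (-2.85)² = 13.3275
sd(Z) = √13.3275 ≈ 3.6507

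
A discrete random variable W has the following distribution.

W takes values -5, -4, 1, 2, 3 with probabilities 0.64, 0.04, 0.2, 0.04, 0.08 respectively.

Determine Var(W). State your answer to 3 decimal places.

9.654

E[W] = (-5)(0.64) + (-4)(0.04) + (1)(0.2) + (2)(0.04) + (3)(0.08) = -2.84
E[W²] = (-5)²(0.64) + (-4)²(0.04) + (1)²(0.2) + (2)²(0.04) + (3)²(0.08) = 17.72
Var(W) = E[W²] − (E[W])² = 17.72 − (-2.84)² = 9.6544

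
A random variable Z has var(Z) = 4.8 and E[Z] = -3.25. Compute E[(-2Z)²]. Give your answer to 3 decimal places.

61.450

E[-2Z] = -2·-3.25 = 6.5
var(-2Z) = (-2)²·4.8 = 19.2
E[(-2Z)²] = var((-2Z)) + (E[(-2Z)])² = 19.2 + (6.5)² = 61.45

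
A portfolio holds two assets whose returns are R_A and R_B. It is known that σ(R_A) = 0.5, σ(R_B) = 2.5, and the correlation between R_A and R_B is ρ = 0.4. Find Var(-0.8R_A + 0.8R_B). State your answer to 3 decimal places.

Var(R_A) = (0.5)² = 0.25;  Var(R_B) = (2.5)² = 6.25
Cov(R_A,R_B) = ρ·σ(R_A)·σ(R_B) = 0.4·0.5·2.5 = 0.5
Var(-0.8R_A + 0.8R_B) = (-0.8)²·Var(R_A) + (0.8)²·Var(R_B) + 2·(-0.8)·(0.8)·Cov(R_A,R_B)
= 0.64·0.25 + 0.64·6.25 + -1.28·0.5 = 3.52

3.520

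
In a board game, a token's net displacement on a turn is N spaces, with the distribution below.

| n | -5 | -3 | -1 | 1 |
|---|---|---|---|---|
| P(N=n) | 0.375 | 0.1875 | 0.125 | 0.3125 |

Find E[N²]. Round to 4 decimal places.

E[N²] = (-5)²(0.375) + (-3)²(0.1875) + (-1)²(0.125) + (1)²(0.3125) = 11.5

11.5000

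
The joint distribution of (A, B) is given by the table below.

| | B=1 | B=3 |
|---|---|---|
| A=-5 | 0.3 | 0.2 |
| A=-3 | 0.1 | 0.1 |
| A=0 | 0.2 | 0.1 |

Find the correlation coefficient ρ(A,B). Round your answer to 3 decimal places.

E[A] = -3.1,  E[B] = 1.8
E[AB] = -5.7
Cov(A,B) = E[AB] − E[A]E[B] = -5.7 − (-3.1)(1.8) = -0.12
var(A) = 4.69,  var(B) = 0.96
ρ = -0.12 / √(4.69·0.96) ≈ -0.057

-0.057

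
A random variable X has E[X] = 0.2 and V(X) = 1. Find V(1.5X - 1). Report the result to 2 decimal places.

2.25

V(1.5X - 1) = (1.5)²·V(X) = 2.25·1 = 2.25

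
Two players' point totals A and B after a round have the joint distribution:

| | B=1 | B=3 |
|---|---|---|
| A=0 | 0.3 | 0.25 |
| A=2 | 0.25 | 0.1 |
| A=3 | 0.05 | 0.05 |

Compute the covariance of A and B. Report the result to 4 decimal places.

E[A] = 1,  E[B] = 1.8
E[AB] = 1.7
cov(A,B) = E[AB] − E[A]E[B] = 1.7 − (1)(1.8) = -0.1

-0.1000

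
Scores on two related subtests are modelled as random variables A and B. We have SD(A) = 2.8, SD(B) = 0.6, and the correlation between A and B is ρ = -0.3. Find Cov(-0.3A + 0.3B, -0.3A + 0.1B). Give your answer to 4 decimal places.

0.7769

Var(A) = (2.8)² = 7.84;  Var(B) = (0.6)² = 0.36
Cov(A,B) = ρ·SD(A)·SD(B) = -0.3·2.8·0.6 = -0.504
Cov(-0.3A + 0.3B, -0.3A + 0.1B) = (-0.3)(-0.3)Var(A) + (0.3)(0.1)Var(B) + [(-0.3)(0.1) + (0.3)(-0.3)]Cov(A,B)
= 0.09·7.84 + 0.03·0.36 + -0.12·-0.504 = 0.77688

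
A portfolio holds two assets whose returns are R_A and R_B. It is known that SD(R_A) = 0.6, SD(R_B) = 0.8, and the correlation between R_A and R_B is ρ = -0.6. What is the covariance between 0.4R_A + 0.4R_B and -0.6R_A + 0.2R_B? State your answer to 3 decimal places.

0.011

Var(R_A) = (0.6)² = 0.36;  Var(R_B) = (0.8)² = 0.64
Cov(R_A,R_B) = ρ·SD(R_A)·SD(R_B) = -0.6·0.6·0.8 = -0.288
Cov(0.4R_A + 0.4R_B, -0.6R_A + 0.2R_B) = (0.4)(-0.6)Var(R_A) + (0.4)(0.2)Var(R_B) + [(0.4)(0.2) + (0.4)(-0.6)]Cov(R_A,R_B)
= -0.24·0.36 + 0.08·0.64 + -0.16·-0.288 = 0.01088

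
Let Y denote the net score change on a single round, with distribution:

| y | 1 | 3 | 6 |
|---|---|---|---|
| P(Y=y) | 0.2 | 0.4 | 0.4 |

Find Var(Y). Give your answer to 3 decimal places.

3.760

E[Y] = (1)(0.2) + (3)(0.4) + (6)(0.4) = 3.8
E[Y²] = (1)²(0.2) + (3)²(0.4) + (6)²(0.4) = 18.2
Var(Y) = E[Y²] − (E[Y])² = 18.2 − (3.8)² = 3.76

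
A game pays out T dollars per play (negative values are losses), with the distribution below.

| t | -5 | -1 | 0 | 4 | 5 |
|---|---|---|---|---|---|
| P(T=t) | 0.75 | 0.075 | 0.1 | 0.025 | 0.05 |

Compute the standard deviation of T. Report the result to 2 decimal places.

2.90

E[T] = (-5)(0.75) + (-1)(0.075) + (0)(0.1) + (4)(0.025) + (5)(0.05) = -3.475
E[T²] = (-5)²(0.75) + (-1)²(0.075) + (0)²(0.1) + (4)²(0.025) + (5)²(0.05) = 20.475
V(T) = E[T²] − (E[T])² = 20.475 − (-3.475)² = 8.399375
SD(T) = √8.399375 ≈ 2.90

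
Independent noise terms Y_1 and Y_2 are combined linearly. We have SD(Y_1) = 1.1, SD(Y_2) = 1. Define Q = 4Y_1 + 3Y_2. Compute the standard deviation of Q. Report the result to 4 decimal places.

5.3254

Var(Y_1) = 1.21, Var(Y_2) = 1
By independence, Var(Q) = (4)²Var(Y_1) + (3)²Var(Y_2)
= (4)²·1.21 + (3)²·1 = 28.36
SD(Q) = √28.36 ≈ 5.3254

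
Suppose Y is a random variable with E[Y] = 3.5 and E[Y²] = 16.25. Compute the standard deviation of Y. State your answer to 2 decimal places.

2.00

V(Y) = 16.25 − (3.5)² = 4
SD(Y) = √4 ≈ 2.00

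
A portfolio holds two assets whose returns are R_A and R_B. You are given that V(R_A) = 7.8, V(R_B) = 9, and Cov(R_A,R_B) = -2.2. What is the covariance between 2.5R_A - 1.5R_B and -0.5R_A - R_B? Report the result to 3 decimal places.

7.600

Cov(2.5R_A - 1.5R_B, -0.5R_A - R_B) = (2.5)(-0.5)V(R_A) + (-1.5)(-1)V(R_B) + [(2.5)(-1) + (-1.5)(-0.5)]Cov(R_A,R_B)
= -1.25·7.8 + 1.5·9 + -1.75·-2.2 = 7.6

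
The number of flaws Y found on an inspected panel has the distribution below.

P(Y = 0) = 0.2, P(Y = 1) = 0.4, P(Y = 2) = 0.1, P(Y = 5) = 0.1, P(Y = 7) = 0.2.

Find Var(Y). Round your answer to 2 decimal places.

6.85

E[Y] = (0)(0.2) + (1)(0.4) + (2)(0.1) + (5)(0.1) + (7)(0.2) = 2.5
E[Y²] = (0)²(0.2) + (1)²(0.4) + (2)²(0.1) + (5)²(0.1) + (7)²(0.2) = 13.1
Var(Y) = E[Y²] − (E[Y])² = 13.1 − (2.5)² = 6.85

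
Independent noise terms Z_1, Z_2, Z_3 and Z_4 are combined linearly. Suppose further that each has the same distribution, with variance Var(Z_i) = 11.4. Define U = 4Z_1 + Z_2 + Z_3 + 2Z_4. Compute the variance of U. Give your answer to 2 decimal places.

By independence, Var(U) = (4)²Var(Z_1) + (1)²Var(Z_2) + (1)²Var(Z_3) + (2)²Var(Z_4)
= (4)²·11.4 + (1)²·11.4 + (1)²·11.4 + (2)²·11.4 = 250.8

250.80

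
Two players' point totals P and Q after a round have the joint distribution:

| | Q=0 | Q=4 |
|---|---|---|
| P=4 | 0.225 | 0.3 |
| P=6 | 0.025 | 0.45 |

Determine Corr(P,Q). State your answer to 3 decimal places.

0.434

E[P] = 4.95,  E[Q] = 3
E[PQ] = 15.6
Cov(P,Q) = E[PQ] − E[P]E[Q] = 15.6 − (4.95)(3) = 0.75
var(P) = 0.9975,  var(Q) = 3
ρ = 0.75 / √(0.9975·3) ≈ 0.434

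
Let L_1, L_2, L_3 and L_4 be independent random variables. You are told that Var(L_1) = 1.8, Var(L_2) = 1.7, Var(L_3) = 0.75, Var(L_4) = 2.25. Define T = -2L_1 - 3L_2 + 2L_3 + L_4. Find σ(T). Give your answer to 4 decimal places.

By independence, Var(T) = (-2)²Var(L_1) + (-3)²Var(L_2) + (2)²Var(L_3) + (1)²Var(L_4)
= (-2)²·1.8 + (-3)²·1.7 + (2)²·0.75 + (1)²·2.25 = 27.75
σ(T) = √27.75 ≈ 5.2678

5.2678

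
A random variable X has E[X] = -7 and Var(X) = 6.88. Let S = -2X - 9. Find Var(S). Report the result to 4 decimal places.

27.5200

Var(-2X - 9) = (-2)²·Var(X) = 4·6.88 = 27.52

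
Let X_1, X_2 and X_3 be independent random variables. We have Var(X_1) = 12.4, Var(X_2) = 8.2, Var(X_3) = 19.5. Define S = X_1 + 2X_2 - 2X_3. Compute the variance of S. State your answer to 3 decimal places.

By independence, Var(S) = (1)²Var(X_1) + (2)²Var(X_2) + (-2)²Var(X_3)
= (1)²·12.4 + (2)²·8.2 + (-2)²·19.5 = 123.2

123.200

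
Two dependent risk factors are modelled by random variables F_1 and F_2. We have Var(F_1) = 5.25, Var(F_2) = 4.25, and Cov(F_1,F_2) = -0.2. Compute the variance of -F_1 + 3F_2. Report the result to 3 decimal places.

Var(-F_1 + 3F_2) = (-1)²·Var(F_1) + (3)²·Var(F_2) + 2·(-1)·(3)·Cov(F_1,F_2)
= 1·5.25 + 9·4.25 + -6·-0.2 = 44.7

44.700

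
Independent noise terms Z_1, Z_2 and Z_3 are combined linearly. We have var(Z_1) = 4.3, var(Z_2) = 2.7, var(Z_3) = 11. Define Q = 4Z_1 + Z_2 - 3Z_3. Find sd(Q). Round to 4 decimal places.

By independence, var(Q) = (4)²var(Z_1) + (1)²var(Z_2) + (-3)²var(Z_3)
= (4)²·4.3 + (1)²·2.7 + (-3)²·11 = 170.5
sd(Q) = √170.5 ≈ 13.0576

13.0576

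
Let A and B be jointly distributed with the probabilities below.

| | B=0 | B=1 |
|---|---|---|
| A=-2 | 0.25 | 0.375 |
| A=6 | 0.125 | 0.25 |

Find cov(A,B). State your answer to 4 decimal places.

E[A] = 1,  E[B] = 0.625
E[AB] = 0.75
cov(A,B) = E[AB] − E[A]E[B] = 0.75 − (1)(0.625) = 0.125

0.1250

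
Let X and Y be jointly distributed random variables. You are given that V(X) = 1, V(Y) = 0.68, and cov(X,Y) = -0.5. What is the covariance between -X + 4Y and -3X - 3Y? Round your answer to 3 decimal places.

cov(-X + 4Y, -3X - 3Y) = (-1)(-3)V(X) + (4)(-3)V(Y) + [(-1)(-3) + (4)(-3)]cov(X,Y)
= 3·1 + -12·0.68 + -9·-0.5 = -0.66

-0.660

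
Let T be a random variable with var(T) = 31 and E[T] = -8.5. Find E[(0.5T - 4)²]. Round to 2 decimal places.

75.81

E[0.5T - 4] = 0.5·-8.5 − 4 = -8.25
var(0.5T - 4) = (0.5)²·31 = 7.75
E[(0.5T - 4)²] = var((0.5T - 4)) + (E[(0.5T - 4)])² = 7.75 + (-8.25)² = 75.8125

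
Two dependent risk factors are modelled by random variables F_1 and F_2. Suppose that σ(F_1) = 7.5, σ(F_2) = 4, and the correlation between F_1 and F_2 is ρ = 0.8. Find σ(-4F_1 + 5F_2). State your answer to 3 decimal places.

V(F_1) = (7.5)² = 56.25;  V(F_2) = (4)² = 16
cov(F_1,F_2) = ρ·σ(F_1)·σ(F_2) = 0.8·7.5·4 = 24
V(-4F_1 + 5F_2) = (-4)²·V(F_1) + (5)²·V(F_2) + 2·(-4)·(5)·cov(F_1,F_2)
= 16·56.25 + 25·16 + -40·24 = 340
σ(-4F_1 + 5F_2) = √340 ≈ 18.439

18.439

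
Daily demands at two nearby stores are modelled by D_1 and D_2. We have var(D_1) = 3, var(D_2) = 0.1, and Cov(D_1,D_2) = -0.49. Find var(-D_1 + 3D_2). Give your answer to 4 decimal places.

6.8400

var(-D_1 + 3D_2) = (-1)²·var(D_1) + (3)²·var(D_2) + 2·(-1)·(3)·Cov(D_1,D_2)
= 1·3 + 9·0.1 + -6·-0.49 = 6.84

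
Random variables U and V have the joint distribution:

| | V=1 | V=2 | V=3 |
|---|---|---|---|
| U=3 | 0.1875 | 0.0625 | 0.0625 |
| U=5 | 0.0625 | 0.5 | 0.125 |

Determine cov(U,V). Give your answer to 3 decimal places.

E[U] = 4.375,  E[V] = 1.9375
E[UV] = 8.6875
cov(U,V) = E[UV] − E[U]E[V] = 8.6875 − (4.375)(1.9375) = 0.2109375

0.211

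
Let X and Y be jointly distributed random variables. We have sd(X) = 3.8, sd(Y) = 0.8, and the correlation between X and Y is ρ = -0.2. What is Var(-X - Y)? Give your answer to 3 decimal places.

Var(X) = (3.8)² = 14.44;  Var(Y) = (0.8)² = 0.64
Cov(X,Y) = ρ·sd(X)·sd(Y) = -0.2·3.8·0.8 = -0.608
Var(-X - Y) = (-1)²·Var(X) + (-1)²·Var(Y) + 2·(-1)·(-1)·Cov(X,Y)
= 1·14.44 + 1·0.64 + 2·-0.608 = 13.864

13.864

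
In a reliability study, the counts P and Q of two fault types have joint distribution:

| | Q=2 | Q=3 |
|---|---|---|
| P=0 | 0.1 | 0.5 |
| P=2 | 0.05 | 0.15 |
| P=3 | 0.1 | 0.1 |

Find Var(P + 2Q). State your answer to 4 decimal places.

E[P] = 1,  E[Q] = 2.75,  E[PQ] = 2.6
Var(P) = 2.6 − (1)² = 1.6;  Var(Q) = 7.75 − (2.75)² = 0.1875
cov(P,Q) = 2.6 − (1)(2.75) = -0.15
Var(P + 2Q) = (1)²·1.6 + (2)²·0.1875 + 2·(1)·(2)·-0.15 = 1.75

1.7500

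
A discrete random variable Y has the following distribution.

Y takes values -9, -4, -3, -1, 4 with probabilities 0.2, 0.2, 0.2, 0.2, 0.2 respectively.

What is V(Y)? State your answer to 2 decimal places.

17.84

E[Y] = (-9)(0.2) + (-4)(0.2) + (-3)(0.2) + (-1)(0.2) + (4)(0.2) = -2.6
E[Y²] = (-9)²(0.2) + (-4)²(0.2) + (-3)²(0.2) + (-1)²(0.2) + (4)²(0.2) = 24.6
V(Y) = E[Y²] − (E[Y])² = 24.6 − (-2.6)² = 17.84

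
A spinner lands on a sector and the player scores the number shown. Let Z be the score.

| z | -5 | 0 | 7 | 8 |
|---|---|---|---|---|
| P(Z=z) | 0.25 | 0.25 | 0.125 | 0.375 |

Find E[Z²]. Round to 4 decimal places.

36.3750

E[Z²] = (-5)²(0.25) + (0)²(0.25) + (7)²(0.125) + (8)²(0.375) = 36.375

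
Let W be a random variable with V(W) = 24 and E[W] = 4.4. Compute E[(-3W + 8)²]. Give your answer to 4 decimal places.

243.0400

E[-3W + 8] = -3·4.4 + 8 = -5.2
V(-3W + 8) = (-3)²·24 = 216
E[(-3W + 8)²] = V((-3W + 8)) + (E[(-3W + 8)])² = 216 + (-5.2)² = 243.04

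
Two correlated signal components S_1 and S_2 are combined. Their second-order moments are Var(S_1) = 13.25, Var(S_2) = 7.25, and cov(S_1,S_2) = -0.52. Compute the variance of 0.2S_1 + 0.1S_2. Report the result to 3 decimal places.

Var(0.2S_1 + 0.1S_2) = (0.2)²·Var(S_1) + (0.1)²·Var(S_2) + 2·(0.2)·(0.1)·cov(S_1,S_2)
= 0.04·13.25 + 0.01·7.25 + 0.04·-0.52 = 0.5817

0.582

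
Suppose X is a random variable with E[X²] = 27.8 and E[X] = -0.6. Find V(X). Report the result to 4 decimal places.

V(X) = 27.8 − (-0.6)² = 27.44

27.4400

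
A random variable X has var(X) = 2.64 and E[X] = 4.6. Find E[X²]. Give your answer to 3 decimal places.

E[X²] = var(X) + (E[X])² = 2.64 + (4.6)² = 23.8

23.800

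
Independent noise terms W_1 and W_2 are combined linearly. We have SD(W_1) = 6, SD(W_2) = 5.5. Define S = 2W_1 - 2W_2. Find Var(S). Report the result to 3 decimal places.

Var(W_1) = 36, Var(W_2) = 30.25
By independence, Var(S) = (2)²Var(W_1) + (-2)²Var(W_2)
= (2)²·36 + (-2)²·30.25 = 265

265.000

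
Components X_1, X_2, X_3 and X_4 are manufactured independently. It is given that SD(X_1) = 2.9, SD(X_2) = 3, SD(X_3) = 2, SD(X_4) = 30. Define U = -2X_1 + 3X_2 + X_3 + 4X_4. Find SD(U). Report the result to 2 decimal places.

120.49

var(X_1) = 8.41, var(X_2) = 9, var(X_3) = 4, var(X_4) = 900
By independence, var(U) = (-2)²var(X_1) + (3)²var(X_2) + (1)²var(X_3) + (4)²var(X_4)
= (-2)²·8.41 + (3)²·9 + (1)²·4 + (4)²·900 = 14518.64
SD(U) = √14518.64 ≈ 120.49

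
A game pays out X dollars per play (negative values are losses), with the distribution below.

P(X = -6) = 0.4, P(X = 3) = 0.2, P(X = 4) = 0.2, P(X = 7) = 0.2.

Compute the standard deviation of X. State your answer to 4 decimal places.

5.3889

E[X] = (-6)(0.4) + (3)(0.2) + (4)(0.2) + (7)(0.2) = 0.4
E[X²] = (-6)²(0.4) + (3)²(0.2) + (4)²(0.2) + (7)²(0.2) = 29.2
Var(X) = E[X²] − (E[X])² = 29.2 − (0.4)² = 29.04
SD(X) = √29.04 ≈ 5.3889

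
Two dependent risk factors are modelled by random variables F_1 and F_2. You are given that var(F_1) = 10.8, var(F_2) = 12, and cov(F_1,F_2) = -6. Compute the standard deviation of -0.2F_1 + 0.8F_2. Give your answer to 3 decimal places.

3.167

var(-0.2F_1 + 0.8F_2) = (-0.2)²·var(F_1) + (0.8)²·var(F_2) + 2·(-0.2)·(0.8)·cov(F_1,F_2)
= 0.04·10.8 + 0.64·12 + -0.32·-6 = 10.032
SD(-0.2F_1 + 0.8F_2) = √10.032 ≈ 3.167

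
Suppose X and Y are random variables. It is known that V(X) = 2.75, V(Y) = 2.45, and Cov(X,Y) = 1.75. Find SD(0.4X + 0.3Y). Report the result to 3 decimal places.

1.039

V(0.4X + 0.3Y) = (0.4)²·V(X) + (0.3)²·V(Y) + 2·(0.4)·(0.3)·Cov(X,Y)
= 0.16·2.75 + 0.09·2.45 + 0.24·1.75 = 1.0805
SD(0.4X + 0.3Y) = √1.0805 ≈ 1.039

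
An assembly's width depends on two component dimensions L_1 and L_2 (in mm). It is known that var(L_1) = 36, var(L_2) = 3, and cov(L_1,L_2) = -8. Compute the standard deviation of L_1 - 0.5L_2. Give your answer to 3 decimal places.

6.690

var(L_1 - 0.5L_2) = (1)²·var(L_1) + (-0.5)²·var(L_2) + 2·(1)·(-0.5)·cov(L_1,L_2)
= 1·36 + 0.25·3 + -1·-8 = 44.75
sd(L_1 - 0.5L_2) = √44.75 ≈ 6.690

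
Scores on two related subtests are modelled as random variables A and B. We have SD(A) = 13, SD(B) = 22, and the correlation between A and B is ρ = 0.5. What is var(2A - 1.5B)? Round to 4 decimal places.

var(A) = (13)² = 169;  var(B) = (22)² = 484
Cov(A,B) = ρ·SD(A)·SD(B) = 0.5·13·22 = 143
var(2A - 1.5B) = (2)²·var(A) + (-1.5)²·var(B) + 2·(2)·(-1.5)·Cov(A,B)
= 4·169 + 2.25·484 + -6·143 = 907

907.0000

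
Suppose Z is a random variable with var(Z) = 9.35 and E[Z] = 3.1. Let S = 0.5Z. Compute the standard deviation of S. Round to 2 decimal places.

var(0.5Z) = (0.5)²·9.35 = 2.3375
SD(S) = √2.3375 ≈ 1.53

1.53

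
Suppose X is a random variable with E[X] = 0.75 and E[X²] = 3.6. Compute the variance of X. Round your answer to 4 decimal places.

3.0375

Var(X) = 3.6 − (0.75)² = 3.0375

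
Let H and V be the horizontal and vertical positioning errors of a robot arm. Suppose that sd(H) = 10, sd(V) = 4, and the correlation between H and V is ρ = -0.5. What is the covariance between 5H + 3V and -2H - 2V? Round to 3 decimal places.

-776.000

Var(H) = (10)² = 100;  Var(V) = (4)² = 16
Cov(H,V) = ρ·sd(H)·sd(V) = -0.5·10·4 = -20
Cov(5H + 3V, -2H - 2V) = (5)(-2)Var(H) + (3)(-2)Var(V) + [(5)(-2) + (3)(-2)]Cov(H,V)
= -10·100 + -6·16 + -16·-20 = -776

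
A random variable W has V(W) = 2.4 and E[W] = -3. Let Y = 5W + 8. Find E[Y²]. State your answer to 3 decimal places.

E[5W + 8] = 5·-3 + 8 = -7
V(5W + 8) = (5)²·2.4 = 60
E[Y²] = V(Y) + (E[Y])² = 60 + (-7)² = 109

109.000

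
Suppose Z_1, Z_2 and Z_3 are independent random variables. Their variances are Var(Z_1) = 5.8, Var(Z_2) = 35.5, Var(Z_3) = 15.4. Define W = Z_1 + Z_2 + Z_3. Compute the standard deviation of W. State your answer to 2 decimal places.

7.53

By independence, Var(W) = (1)²Var(Z_1) + (1)²Var(Z_2) + (1)²Var(Z_3)
= (1)²·5.8 + (1)²·35.5 + (1)²·15.4 = 56.7
sd(W) = √56.7 ≈ 7.53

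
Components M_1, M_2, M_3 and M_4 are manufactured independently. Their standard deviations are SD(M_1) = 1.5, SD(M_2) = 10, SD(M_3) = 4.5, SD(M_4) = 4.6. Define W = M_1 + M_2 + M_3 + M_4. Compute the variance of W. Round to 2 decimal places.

Var(M_1) = 2.25, Var(M_2) = 100, Var(M_3) = 20.25, Var(M_4) = 21.16
By independence, Var(W) = (1)²Var(M_1) + (1)²Var(M_2) + (1)²Var(M_3) + (1)²Var(M_4)
= (1)²·2.25 + (1)²·100 + (1)²·20.25 + (1)²·21.16 = 143.66

143.66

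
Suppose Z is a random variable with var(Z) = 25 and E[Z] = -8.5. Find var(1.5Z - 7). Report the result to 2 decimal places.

var(1.5Z - 7) = (1.5)²·var(Z) = 2.25·25 = 56.25

56.25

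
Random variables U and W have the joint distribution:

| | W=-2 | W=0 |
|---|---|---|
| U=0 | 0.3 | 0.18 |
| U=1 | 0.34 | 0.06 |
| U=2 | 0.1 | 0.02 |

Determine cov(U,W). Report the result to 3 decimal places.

E[U] = 0.64,  E[W] = -1.48
E[UW] = -1.08
cov(U,W) = E[UW] − E[U]E[W] = -1.08 − (0.64)(-1.48) = -0.1328

-0.133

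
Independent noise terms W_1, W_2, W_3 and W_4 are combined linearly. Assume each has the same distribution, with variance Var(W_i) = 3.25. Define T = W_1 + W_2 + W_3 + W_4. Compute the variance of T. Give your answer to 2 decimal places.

By independence, Var(T) = (1)²Var(W_1) + (1)²Var(W_2) + (1)²Var(W_3) + (1)²Var(W_4)
= (1)²·3.25 + (1)²·3.25 + (1)²·3.25 + (1)²·3.25 = 13

13.00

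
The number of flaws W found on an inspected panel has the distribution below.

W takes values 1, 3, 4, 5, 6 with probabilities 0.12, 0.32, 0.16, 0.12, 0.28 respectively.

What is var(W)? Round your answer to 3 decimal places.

E[W] = (1)(0.12) + (3)(0.32) + (4)(0.16) + (5)(0.12) + (6)(0.28) = 4
E[W²] = (1)²(0.12) + (3)²(0.32) + (4)²(0.16) + (5)²(0.12) + (6)²(0.28) = 18.64
var(W) = E[W²] − (E[W])² = 18.64 − (4)² = 2.64

2.640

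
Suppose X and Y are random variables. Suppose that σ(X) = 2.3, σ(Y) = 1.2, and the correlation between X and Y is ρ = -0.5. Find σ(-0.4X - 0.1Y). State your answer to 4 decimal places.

Var(X) = (2.3)² = 5.29;  Var(Y) = (1.2)² = 1.44
Cov(X,Y) = ρ·σ(X)·σ(Y) = -0.5·2.3·1.2 = -1.38
Var(-0.4X - 0.1Y) = (-0.4)²·Var(X) + (-0.1)²·Var(Y) + 2·(-0.4)·(-0.1)·Cov(X,Y)
= 0.16·5.29 + 0.01·1.44 + 0.08·-1.38 = 0.7504
σ(-0.4X - 0.1Y) = √0.7504 ≈ 0.8663

0.8663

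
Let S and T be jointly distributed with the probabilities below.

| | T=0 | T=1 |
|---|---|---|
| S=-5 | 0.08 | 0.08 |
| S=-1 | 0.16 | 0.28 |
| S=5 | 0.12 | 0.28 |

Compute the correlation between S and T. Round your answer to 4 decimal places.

0.1307

E[S] = 0.76,  E[T] = 0.64
E[ST] = 0.72
cov(S,T) = E[ST] − E[S]E[T] = 0.72 − (0.76)(0.64) = 0.2336
Var(S) = 13.8624,  Var(T) = 0.2304
ρ = 0.2336 / √(13.8624·0.2304) ≈ 0.1307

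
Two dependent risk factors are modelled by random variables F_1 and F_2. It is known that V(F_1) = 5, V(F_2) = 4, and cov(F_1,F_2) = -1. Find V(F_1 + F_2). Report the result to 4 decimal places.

V(F_1 + F_2) = (1)²·V(F_1) + (1)²·V(F_2) + 2·(1)·(1)·cov(F_1,F_2)
= 1·5 + 1·4 + 2·-1 = 7

7.0000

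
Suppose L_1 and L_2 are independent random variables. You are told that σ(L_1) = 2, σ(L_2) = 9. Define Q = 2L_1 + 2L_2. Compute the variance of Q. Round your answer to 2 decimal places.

Var(L_1) = 4, Var(L_2) = 81
By independence, Var(Q) = (2)²Var(L_1) + (2)²Var(L_2)
= (2)²·4 + (2)²·81 = 340

340.00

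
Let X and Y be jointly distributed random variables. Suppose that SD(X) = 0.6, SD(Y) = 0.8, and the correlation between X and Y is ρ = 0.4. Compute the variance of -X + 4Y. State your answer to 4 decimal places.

Var(X) = (0.6)² = 0.36;  Var(Y) = (0.8)² = 0.64
cov(X,Y) = ρ·SD(X)·SD(Y) = 0.4·0.6·0.8 = 0.192
Var(-X + 4Y) = (-1)²·Var(X) + (4)²·Var(Y) + 2·(-1)·(4)·cov(X,Y)
= 1·0.36 + 16·0.64 + -8·0.192 = 9.064

9.0640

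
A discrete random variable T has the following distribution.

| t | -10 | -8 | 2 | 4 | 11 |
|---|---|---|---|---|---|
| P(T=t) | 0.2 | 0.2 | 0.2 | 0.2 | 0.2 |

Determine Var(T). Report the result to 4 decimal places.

60.9600

E[T] = (-10)(0.2) + (-8)(0.2) + (2)(0.2) + (4)(0.2) + (11)(0.2) = -0.2
E[T²] = (-10)²(0.2) + (-8)²(0.2) + (2)²(0.2) + (4)²(0.2) + (11)²(0.2) = 61
Var(T) = E[T²] − (E[T])² = 61 − (-0.2)² = 60.96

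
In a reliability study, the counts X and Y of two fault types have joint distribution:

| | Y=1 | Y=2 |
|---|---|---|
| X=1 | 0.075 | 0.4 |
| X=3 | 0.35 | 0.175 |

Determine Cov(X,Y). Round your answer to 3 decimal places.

-0.254

E[X] = 2.05,  E[Y] = 1.575
E[XY] = 2.975
Cov(X,Y) = E[XY] − E[X]E[Y] = 2.975 − (2.05)(1.575) = -0.25375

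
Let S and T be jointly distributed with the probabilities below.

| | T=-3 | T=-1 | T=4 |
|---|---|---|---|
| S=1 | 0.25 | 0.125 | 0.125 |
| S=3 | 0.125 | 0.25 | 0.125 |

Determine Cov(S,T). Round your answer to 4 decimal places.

E[S] = 2,  E[T] = -0.5
E[ST] = -0.75
Cov(S,T) = E[ST] − E[S]E[T] = -0.75 − (2)(-0.5) = 0.25

0.2500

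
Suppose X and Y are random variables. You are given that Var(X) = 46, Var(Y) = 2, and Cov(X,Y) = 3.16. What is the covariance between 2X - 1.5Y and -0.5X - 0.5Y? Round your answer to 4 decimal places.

-45.2900

Cov(2X - 1.5Y, -0.5X - 0.5Y) = (2)(-0.5)Var(X) + (-1.5)(-0.5)Var(Y) + [(2)(-0.5) + (-1.5)(-0.5)]Cov(X,Y)
= -1·46 + 0.75·2 + -0.25·3.16 = -45.29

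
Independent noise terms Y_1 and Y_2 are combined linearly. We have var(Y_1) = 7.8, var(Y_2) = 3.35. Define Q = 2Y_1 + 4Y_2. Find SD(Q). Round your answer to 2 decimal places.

9.21

By independence, var(Q) = (2)²var(Y_1) + (4)²var(Y_2)
= (2)²·7.8 + (4)²·3.35 = 84.8
SD(Q) = √84.8 ≈ 9.21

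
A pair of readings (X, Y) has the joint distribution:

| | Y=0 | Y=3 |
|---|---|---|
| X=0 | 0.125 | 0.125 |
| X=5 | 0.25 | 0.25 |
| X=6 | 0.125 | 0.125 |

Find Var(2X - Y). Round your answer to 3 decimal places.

24.250

E[X] = 4,  E[Y] = 1.5,  E[XY] = 6
Var(X) = 21.5 − (4)² = 5.5;  Var(Y) = 4.5 − (1.5)² = 2.25
Cov(X,Y) = 6 − (4)(1.5) = 0
Var(2X - Y) = (2)²·5.5 + (-1)²·2.25 + 2·(2)·(-1)·0 = 24.25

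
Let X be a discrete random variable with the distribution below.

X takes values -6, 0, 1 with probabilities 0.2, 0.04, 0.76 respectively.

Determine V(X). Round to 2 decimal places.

E[X] = (-6)(0.2) + (0)(0.04) + (1)(0.76) = -0.44
E[X²] = (-6)²(0.2) + (0)²(0.04) + (1)²(0.76) = 7.96
V(X) = E[X²] − (E[X])² = 7.96 − (-0.44)² = 7.7664

7.77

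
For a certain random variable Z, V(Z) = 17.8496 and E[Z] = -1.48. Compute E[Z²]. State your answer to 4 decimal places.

20.0400

E[Z²] = V(Z) + (E[Z])² = 17.8496 + (-1.48)² = 20.04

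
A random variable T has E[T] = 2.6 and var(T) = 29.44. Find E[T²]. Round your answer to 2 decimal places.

36.20

E[T²] = var(T) + (E[T])² = 29.44 + (2.6)² = 36.2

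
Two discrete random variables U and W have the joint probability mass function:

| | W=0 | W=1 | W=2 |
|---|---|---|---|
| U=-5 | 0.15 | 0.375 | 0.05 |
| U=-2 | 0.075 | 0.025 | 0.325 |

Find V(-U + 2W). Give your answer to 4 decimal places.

E[U] = -3.725,  E[W] = 1.15,  E[UW] = -3.725
V(U) = 16.075 − (-3.725)² = 2.199375;  V(W) = 1.9 − (1.15)² = 0.5775
Cov(U,W) = -3.725 − (-3.725)(1.15) = 0.55875
V(-U + 2W) = (-1)²·2.199375 + (2)²·0.5775 + 2·(-1)·(2)·0.55875 = 2.274375

2.2744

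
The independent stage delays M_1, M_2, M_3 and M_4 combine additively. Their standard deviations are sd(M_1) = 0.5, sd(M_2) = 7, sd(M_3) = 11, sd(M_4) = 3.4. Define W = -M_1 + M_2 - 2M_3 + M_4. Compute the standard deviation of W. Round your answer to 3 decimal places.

23.341

Var(M_1) = 0.25, Var(M_2) = 49, Var(M_3) = 121, Var(M_4) = 11.56
By independence, Var(W) = (-1)²Var(M_1) + (1)²Var(M_2) + (-2)²Var(M_3) + (1)²Var(M_4)
= (-1)²·0.25 + (1)²·49 + (-2)²·121 + (1)²·11.56 = 544.81
sd(W) = √544.81 ≈ 23.341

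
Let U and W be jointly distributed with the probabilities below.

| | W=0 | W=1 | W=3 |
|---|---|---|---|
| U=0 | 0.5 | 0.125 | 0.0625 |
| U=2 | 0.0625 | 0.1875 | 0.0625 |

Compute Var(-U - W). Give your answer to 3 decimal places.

E[U] = 0.625,  E[W] = 0.6875,  E[UW] = 0.75
Var(U) = 1.25 − (0.625)² = 0.859375;  Var(W) = 1.4375 − (0.6875)² = 0.96484375
Cov(U,W) = 0.75 − (0.625)(0.6875) = 0.3203125
Var(-U - W) = (-1)²·0.859375 + (-1)²·0.96484375 + 2·(-1)·(-1)·0.3203125 = 2.46484375

2.465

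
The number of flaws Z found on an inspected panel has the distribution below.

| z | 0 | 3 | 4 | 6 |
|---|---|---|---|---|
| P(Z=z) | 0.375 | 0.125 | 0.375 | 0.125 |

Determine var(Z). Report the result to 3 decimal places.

4.734

E[Z] = (0)(0.375) + (3)(0.125) + (4)(0.375) + (6)(0.125) = 2.625
E[Z²] = (0)²(0.375) + (3)²(0.125) + (4)²(0.375) + (6)²(0.125) = 11.625
var(Z) = E[Z²] − (E[Z])² = 11.625 − (2.625)² = 4.734375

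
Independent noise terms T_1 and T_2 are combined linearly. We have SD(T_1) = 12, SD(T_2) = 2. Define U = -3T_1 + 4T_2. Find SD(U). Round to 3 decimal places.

var(T_1) = 144, var(T_2) = 4
By independence, var(U) = (-3)²var(T_1) + (4)²var(T_2)
= (-3)²·144 + (4)²·4 = 1360
SD(U) = √1360 ≈ 36.878

36.878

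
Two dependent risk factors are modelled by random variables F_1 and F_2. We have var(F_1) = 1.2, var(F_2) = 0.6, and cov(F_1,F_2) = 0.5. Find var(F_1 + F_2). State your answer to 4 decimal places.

var(F_1 + F_2) = (1)²·var(F_1) + (1)²·var(F_2) + 2·(1)·(1)·cov(F_1,F_2)
= 1·1.2 + 1·0.6 + 2·0.5 = 2.8

2.8000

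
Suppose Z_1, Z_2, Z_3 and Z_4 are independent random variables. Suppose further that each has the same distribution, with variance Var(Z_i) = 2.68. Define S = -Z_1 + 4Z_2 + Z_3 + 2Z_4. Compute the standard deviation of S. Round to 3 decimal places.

7.679

By independence, Var(S) = (-1)²Var(Z_1) + (4)²Var(Z_2) + (1)²Var(Z_3) + (2)²Var(Z_4)
= (-1)²·2.68 + (4)²·2.68 + (1)²·2.68 + (2)²·2.68 = 58.96
sd(S) = √58.96 ≈ 7.679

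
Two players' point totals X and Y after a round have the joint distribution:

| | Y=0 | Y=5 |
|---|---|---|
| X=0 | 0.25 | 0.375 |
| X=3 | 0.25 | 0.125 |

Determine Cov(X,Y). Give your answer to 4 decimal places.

-0.9375

E[X] = 1.125,  E[Y] = 2.5
E[XY] = 1.875
Cov(X,Y) = E[XY] − E[X]E[Y] = 1.875 − (1.125)(2.5) = -0.9375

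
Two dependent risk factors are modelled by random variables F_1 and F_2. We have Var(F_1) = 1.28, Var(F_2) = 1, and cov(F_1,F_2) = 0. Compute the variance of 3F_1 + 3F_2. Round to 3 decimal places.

20.520

Var(3F_1 + 3F_2) = (3)²·Var(F_1) + (3)²·Var(F_2) + 2·(3)·(3)·cov(F_1,F_2)
= 9·1.28 + 9·1 + 18·0 = 20.52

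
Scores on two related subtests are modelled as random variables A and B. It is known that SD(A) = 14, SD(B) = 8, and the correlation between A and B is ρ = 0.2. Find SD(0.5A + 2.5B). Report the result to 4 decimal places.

var(A) = (14)² = 196;  var(B) = (8)² = 64
cov(A,B) = ρ·SD(A)·SD(B) = 0.2·14·8 = 22.4
var(0.5A + 2.5B) = (0.5)²·var(A) + (2.5)²·var(B) + 2·(0.5)·(2.5)·cov(A,B)
= 0.25·196 + 6.25·64 + 2.5·22.4 = 505
SD(0.5A + 2.5B) = √505 ≈ 22.4722

22.4722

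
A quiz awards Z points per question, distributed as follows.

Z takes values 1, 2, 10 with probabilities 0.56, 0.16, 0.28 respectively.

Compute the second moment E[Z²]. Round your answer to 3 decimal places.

29.200

E[Z²] = (1)²(0.56) + (2)²(0.16) + (10)²(0.28) = 29.2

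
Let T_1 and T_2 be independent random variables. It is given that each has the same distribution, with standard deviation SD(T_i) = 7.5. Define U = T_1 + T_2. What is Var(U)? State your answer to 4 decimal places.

Var(T_i) = (7.5)² = 56.25
By independence, Var(U) = (1)²Var(T_1) + (1)²Var(T_2)
= (1)²·56.25 + (1)²·56.25 = 112.5

112.5000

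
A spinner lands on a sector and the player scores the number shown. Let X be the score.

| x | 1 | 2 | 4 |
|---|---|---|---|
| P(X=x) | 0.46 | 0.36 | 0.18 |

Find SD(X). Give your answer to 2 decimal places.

1.08

E[X] = (1)(0.46) + (2)(0.36) + (4)(0.18) = 1.9
E[X²] = (1)²(0.46) + (2)²(0.36) + (4)²(0.18) = 4.78
V(X) = E[X²] − (E[X])² = 4.78 − (1.9)² = 1.17
SD(X) = √1.17 ≈ 1.08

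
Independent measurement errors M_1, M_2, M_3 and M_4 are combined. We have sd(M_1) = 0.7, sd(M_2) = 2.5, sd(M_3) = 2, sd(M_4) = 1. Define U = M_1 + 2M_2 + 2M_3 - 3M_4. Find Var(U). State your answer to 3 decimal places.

Var(M_1) = 0.49, Var(M_2) = 6.25, Var(M_3) = 4, Var(M_4) = 1
By independence, Var(U) = (1)²Var(M_1) + (2)²Var(M_2) + (2)²Var(M_3) + (-3)²Var(M_4)
= (1)²·0.49 + (2)²·6.25 + (2)²·4 + (-3)²·1 = 50.49

50.490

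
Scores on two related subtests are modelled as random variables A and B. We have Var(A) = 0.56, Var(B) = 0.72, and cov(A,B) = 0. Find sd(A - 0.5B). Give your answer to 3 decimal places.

0.860

Var(A - 0.5B) = (1)²·Var(A) + (-0.5)²·Var(B) + 2·(1)·(-0.5)·cov(A,B)
= 1·0.56 + 0.25·0.72 + -1·0 = 0.74
sd(A - 0.5B) = √0.74 ≈ 0.860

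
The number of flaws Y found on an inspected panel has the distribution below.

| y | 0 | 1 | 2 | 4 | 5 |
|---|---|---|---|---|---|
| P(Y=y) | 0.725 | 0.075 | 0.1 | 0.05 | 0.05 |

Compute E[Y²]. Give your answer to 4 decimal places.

E[Y²] = (0)²(0.725) + (1)²(0.075) + (2)²(0.1) + (4)²(0.05) + (5)²(0.05) = 2.525

2.5250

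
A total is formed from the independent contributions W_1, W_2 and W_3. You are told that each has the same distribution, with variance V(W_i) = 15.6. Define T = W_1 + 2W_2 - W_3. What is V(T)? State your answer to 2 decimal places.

By independence, V(T) = (1)²V(W_1) + (2)²V(W_2) + (-1)²V(W_3)
= (1)²·15.6 + (2)²·15.6 + (-1)²·15.6 = 93.6

93.60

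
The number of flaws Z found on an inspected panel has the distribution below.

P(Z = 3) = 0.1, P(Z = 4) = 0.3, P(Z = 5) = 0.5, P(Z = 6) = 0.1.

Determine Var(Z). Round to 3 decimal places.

E[Z] = (3)(0.1) + (4)(0.3) + (5)(0.5) + (6)(0.1) = 4.6
E[Z²] = (3)²(0.1) + (4)²(0.3) + (5)²(0.5) + (6)²(0.1) = 21.8
Var(Z) = E[Z²] − (E[Z])² = 21.8 − (4.6)² = 0.64

0.640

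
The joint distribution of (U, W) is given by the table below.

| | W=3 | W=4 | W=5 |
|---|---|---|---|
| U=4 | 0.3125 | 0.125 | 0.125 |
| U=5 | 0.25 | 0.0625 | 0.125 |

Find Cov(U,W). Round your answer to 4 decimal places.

E[U] = 4.4375,  E[W] = 3.6875
E[UW] = 16.375
Cov(U,W) = E[UW] − E[U]E[W] = 16.375 − (4.4375)(3.6875) = 0.01171875

0.0117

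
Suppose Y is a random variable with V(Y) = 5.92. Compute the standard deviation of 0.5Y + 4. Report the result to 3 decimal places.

V(0.5Y + 4) = (0.5)²·5.92 = 1.48
SD(0.5Y + 4) = √1.48 ≈ 1.217

1.217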